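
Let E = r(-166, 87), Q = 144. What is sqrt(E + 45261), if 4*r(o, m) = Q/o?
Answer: 3*sqrt(34644615)/83 ≈ 212.75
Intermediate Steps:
r(o, m) = 36/o (r(o, m) = (144/o)/4 = 36/o)
E = -18/83 (E = 36/(-166) = 36*(-1/166) = -18/83 ≈ -0.21687)
sqrt(E + 45261) = sqrt(-18/83 + 45261) = sqrt(3756645/83) = 3*sqrt(34644615)/83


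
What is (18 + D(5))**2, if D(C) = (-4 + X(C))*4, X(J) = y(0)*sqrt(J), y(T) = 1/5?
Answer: 36/5 + 16*sqrt(5)/5 ≈ 14.355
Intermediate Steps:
y(T) = 1/5 (y(T) = 1*(1/5) = 1/5)
X(J) = sqrt(J)/5
D(C) = -16 + 4*sqrt(C)/5 (D(C) = (-4 + sqrt(C)/5)*4 = -16 + 4*sqrt(C)/5)
(18 + D(5))**2 = (18 + (-16 + 4*sqrt(5)/5))**2 = (2 + 4*sqrt(5)/5)**2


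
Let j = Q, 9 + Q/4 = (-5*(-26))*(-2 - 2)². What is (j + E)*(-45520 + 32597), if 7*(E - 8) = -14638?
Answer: -560935738/7 ≈ -8.0134e+7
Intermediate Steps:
E = -14582/7 (E = 8 + (⅐)*(-14638) = 8 - 14638/7 = -14582/7 ≈ -2083.1)
Q = 8284 (Q = -36 + 4*((-5*(-26))*(-2 - 2)²) = -36 + 4*(130*(-4)²) = -36 + 4*(130*16) = -36 + 4*2080 = -36 + 8320 = 8284)
j = 8284
(j + E)*(-45520 + 32597) = (8284 - 14582/7)*(-45520 + 32597) = (43406/7)*(-12923) = -560935738/7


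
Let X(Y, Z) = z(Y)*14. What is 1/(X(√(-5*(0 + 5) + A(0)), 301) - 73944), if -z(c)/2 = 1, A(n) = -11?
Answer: -1/73972 ≈ -1.3519e-5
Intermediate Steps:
z(c) = -2 (z(c) = -2*1 = -2)
X(Y, Z) = -28 (X(Y, Z) = -2*14 = -28)
1/(X(√(-5*(0 + 5) + A(0)), 301) - 73944) = 1/(-28 - 73944) = 1/(-73972) = -1/73972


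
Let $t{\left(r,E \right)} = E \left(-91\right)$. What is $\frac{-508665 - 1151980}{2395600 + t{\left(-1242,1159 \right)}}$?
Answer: $- \frac{1660645}{2290131} \approx -0.72513$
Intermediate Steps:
$t{\left(r,E \right)} = - 91 E$
$\frac{-508665 - 1151980}{2395600 + t{\left(-1242,1159 \right)}} = \frac{-508665 - 1151980}{2395600 - 105469} = - \frac{1660645}{2395600 - 105469} = - \frac{1660645}{2290131}$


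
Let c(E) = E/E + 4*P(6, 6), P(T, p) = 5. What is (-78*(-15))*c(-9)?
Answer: 24570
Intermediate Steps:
c(E) = 21 (c(E) = E/E + 4*5 = 1 + 20 = 21)
(-78*(-15))*c(-9) = -78*(-15)*21 = 1170*21 = 24570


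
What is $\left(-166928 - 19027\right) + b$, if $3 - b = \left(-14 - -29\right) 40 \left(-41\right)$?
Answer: $-161352$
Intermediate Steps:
$b = 24603$ ($b = 3 - \left(-14 - -29\right) 40 \left(-41\right) = 3 - \left(-14 + 29\right) 40 \left(-41\right) = 3 - 15 \cdot 40 \left(-41\right) = 3 - 600 \left(-41\right) = 3 - -24600 = 3 + 24600 = 24603$)
$\left(-166928 - 19027\right) + b = \left(-166928 - 19027\right) + 24603 = -185955 + 24603 = -161352$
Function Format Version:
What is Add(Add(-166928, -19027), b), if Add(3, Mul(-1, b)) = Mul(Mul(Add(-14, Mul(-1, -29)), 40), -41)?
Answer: -161352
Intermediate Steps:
b = 24603 (b = Add(3, Mul(-1, Mul(Mul(Add(-14, Mul(-1, -29)), 40), -41))) = Add(3, Mul(-1, Mul(Mul(Add(-14, 29), 40), -41))) = Add(3, Mul(-1, Mul(Mul(15, 40), -41))) = Add(3, Mul(-1, Mul(600, -41))) = Add(3, Mul(-1, -24600)) = Add(3, 24600) = 24603)
Add(Add(-166928, -19027), b) = Add(Add(-166928, -19027), 24603) = Add(-185955, 24603) = -161352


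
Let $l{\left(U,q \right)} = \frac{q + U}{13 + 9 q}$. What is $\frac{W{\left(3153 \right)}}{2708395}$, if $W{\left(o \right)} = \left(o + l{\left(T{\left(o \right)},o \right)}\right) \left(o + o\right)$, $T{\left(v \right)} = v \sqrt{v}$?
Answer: $\frac{282246542919}{38445667025} + \frac{9941409 \sqrt{3153}}{38445667025} \approx 7.356$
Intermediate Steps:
$T{\left(v \right)} = v^{\frac{3}{2}}$
$l{\left(U,q \right)} = \frac{U + q}{13 + 9 q}$
$W{\left(o \right)} = 2 o \left(o + \frac{o + o^{\frac{3}{2}}}{13 + 9 o}\right)$ ($W{\left(o \right)} = \left(o + \frac{o^{\frac{3}{2}} + o}{13 + 9 o}\right) \left(o + o\right) = \left(o + \frac{o + o^{\frac{3}{2}}}{13 + 9 o}\right) 2 o = 2 o \left(o + \frac{o + o^{\frac{3}{2}}}{13 + 9 o}\right)$)
$\frac{W{\left(3153 \right)}}{2708395} = \frac{2 \cdot 3153 \frac{1}{13 + 9 \cdot 3153} \left(3153 + 3153^{\frac{3}{2}} + 3153 \left(13 + 9 \cdot 3153\right)\right)}{2708395} = 2 \cdot 3153 \frac{1}{13 + 28377} \left(3153 + 3153 \sqrt{3153} + 3153 \left(13 + 28377\right)\right) \frac{1}{2708395} = 2 \cdot 3153 \cdot \frac{1}{28390} \left(3153 + 3153 \sqrt{3153} + 3153 \cdot 28390\right) \frac{1}{2708395} = 2 \cdot 3153 \cdot \frac{1}{28390} \left(3153 + 3153 \sqrt{3153} + 89513670\right) \frac{1}{2708395} = 2 \cdot 3153 \cdot \frac{1}{28390} \left(89516823 + 3153 \sqrt{3153}\right) \frac{1}{2708395} = \left(\frac{282246542919}{14195} + \frac{9941409 \sqrt{3153}}{14195}\right) \frac{1}{2708395} = \frac{282246542919}{38445667025} + \frac{9941409 \sqrt{3153}}{38445667025}$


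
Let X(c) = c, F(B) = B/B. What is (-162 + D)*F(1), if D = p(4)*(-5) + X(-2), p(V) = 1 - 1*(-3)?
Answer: -184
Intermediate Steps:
p(V) = 4 (p(V) = 1 + 3 = 4)
F(B) = 1
D = -22 (D = 4*(-5) - 2 = -20 - 2 = -22)
(-162 + D)*F(1) = (-162 - 22)*1 = -184*1 = -184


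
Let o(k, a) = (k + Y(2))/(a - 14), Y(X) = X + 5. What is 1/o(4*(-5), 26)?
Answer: -12/13 ≈ -0.92308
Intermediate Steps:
Y(X) = 5 + X
o(k, a) = (7 + k)/(-14 + a) (o(k, a) = (k + (5 + 2))/(a - 14) = (k + 7)/(-14 + a) = (7 + k)/(-14 + a))
1/o(4*(-5), 26) = 1/((7 + 4*(-5))/(-14 + 26)) = 1/((7 - 20)/12) = 1/((1/12)*(-13)) = 1/(-13/12) = -12/13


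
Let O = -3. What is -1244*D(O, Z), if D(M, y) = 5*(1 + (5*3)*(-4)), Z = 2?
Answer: 366980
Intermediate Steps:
D(M, y) = -295 (D(M, y) = 5*(1 + 15*(-4)) = 5*(1 - 60) = 5*(-59) = -295)
-1244*D(O, Z) = -1244*(-295) = 366980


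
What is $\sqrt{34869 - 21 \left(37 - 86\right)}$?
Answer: $\sqrt{35898} \approx 189.47$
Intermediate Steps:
$\sqrt{34869 - 21 \left(37 - 86\right)} = \sqrt{34869 - -1029} = \sqrt{34869 + 1029} = \sqrt{35898}$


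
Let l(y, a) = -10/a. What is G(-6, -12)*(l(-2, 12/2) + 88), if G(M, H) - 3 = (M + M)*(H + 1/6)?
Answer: 37555/3 ≈ 12518.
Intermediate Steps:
G(M, H) = 3 + 2*M*(1/6 + H) (G(M, H) = 3 + (M + M)*(H + 1/6) = 3 + (2*M)*(H + 1/6) = 3 + (2*M)*(1/6 + H) = 3 + 2*M*(1/6 + H))
G(-6, -12)*(l(-2, 12/2) + 88) = (3 + (1/3)*(-6) + 2*(-12)*(-6))*(-10/(12/2) + 88) = (3 - 2 + 144)*(-10/(12*(1/2)) + 88) = 145*(-10/6 + 88) = 145*(-10*1/6 + 88) = 145*(-5/3 + 88) = 145*(259/3) = 37555/3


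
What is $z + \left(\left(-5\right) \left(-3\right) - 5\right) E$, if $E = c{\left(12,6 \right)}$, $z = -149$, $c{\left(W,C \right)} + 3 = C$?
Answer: $-119$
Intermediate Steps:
$c{\left(W,C \right)} = -3 + C$
$E = 3$ ($E = -3 + 6 = 3$)
$z + \left(\left(-5\right) \left(-3\right) - 5\right) E = -149 + \left(\left(-5\right) \left(-3\right) - 5\right) 3 = -149 + \left(15 - 5\right) 3 = -149 + 10 \cdot 3 = -149 + 30 = -119$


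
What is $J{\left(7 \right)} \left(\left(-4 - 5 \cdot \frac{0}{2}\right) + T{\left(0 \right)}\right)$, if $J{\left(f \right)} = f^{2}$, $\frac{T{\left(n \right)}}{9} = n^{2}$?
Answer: $-196$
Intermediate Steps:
$T{\left(n \right)} = 9 n^{2}$
$J{\left(7 \right)} \left(\left(-4 - 5 \cdot \frac{0}{2}\right) + T{\left(0 \right)}\right) = 7^{2} \left(\left(-4 - 5 \cdot \frac{0}{2}\right) + 9 \cdot 0^{2}\right) = 49 \left(\left(-4 - 5 \cdot 0 \cdot \frac{1}{2}\right) + 9 \cdot 0\right) = 49 \left(\left(-4 - 0\right) + 0\right) = 49 \left(\left(-4 + 0\right) + 0\right) = 49 \left(-4 + 0\right) = 49 \left(-4\right) = -196$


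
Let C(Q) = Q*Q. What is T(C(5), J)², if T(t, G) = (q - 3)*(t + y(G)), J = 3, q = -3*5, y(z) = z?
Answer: 254016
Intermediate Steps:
C(Q) = Q²
q = -15 (q = -1*15 = -15)
T(t, G) = -18*G - 18*t (T(t, G) = (-15 - 3)*(t + G) = -18*(G + t) = -18*G - 18*t)
T(C(5), J)² = (-18*3 - 18*5²)² = (-54 - 18*25)² = (-54 - 450)² = (-504)² = 254016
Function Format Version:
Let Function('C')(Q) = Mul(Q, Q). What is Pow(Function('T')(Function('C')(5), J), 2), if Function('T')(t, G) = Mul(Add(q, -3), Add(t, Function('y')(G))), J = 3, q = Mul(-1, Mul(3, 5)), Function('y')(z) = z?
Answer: 254016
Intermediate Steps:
Function('C')(Q) = Pow(Q, 2)
q = -15 (q = Mul(-1, 15) = -15)
Function('T')(t, G) = Add(Mul(-18, G), Mul(-18, t)) (Function('T')(t, G) = Mul(Add(-15, -3), Add(t, G)) = Mul(-18, Add(G, t)) = Add(Mul(-18, G), Mul(-18, t)))
Pow(Function('T')(Function('C')(5), J), 2) = Pow(Add(Mul(-18, 3), Mul(-18, Pow(5, 2))), 2) = Pow(Add(-54, Mul(-18, 25)), 2) = Pow(Add(-54, -450), 2) = Pow(-504, 2) = 254016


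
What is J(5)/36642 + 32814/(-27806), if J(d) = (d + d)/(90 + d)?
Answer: -5711246390/4839620397 ≈ -1.1801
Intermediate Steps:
J(d) = 2*d/(90 + d) (J(d) = (2*d)/(90 + d) = 2*d/(90 + d))
J(5)/36642 + 32814/(-27806) = (2*5/(90 + 5))/36642 + 32814/(-27806) = (2*5/95)*(1/36642) + 32814*(-1/27806) = (2*5*(1/95))*(1/36642) - 16407/13903 = (2/19)*(1/36642) - 16407/13903 = 1/348099 - 16407/13903 = -5711246390/4839620397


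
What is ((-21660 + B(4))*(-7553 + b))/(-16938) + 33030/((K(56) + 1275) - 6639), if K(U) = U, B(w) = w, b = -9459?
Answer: -489022419679/22476726 ≈ -21757.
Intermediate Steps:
((-21660 + B(4))*(-7553 + b))/(-16938) + 33030/((K(56) + 1275) - 6639) = ((-21660 + 4)*(-7553 - 9459))/(-16938) + 33030/((56 + 1275) - 6639) = -21656*(-17012)*(-1/16938) + 33030/(1331 - 6639) = 368411872*(-1/16938) + 33030/(-5308) = -184205936/8469 + 33030*(-1/5308) = -184205936/8469 - 16515/2654 = -489022419679/22476726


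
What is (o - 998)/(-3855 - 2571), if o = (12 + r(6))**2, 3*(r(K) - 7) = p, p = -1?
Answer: 2923/28917 ≈ 0.10108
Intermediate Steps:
r(K) = 20/3 (r(K) = 7 + (1/3)*(-1) = 7 - 1/3 = 20/3)
o = 3136/9 (o = (12 + 20/3)**2 = (56/3)**2 = 3136/9 ≈ 348.44)
(o - 998)/(-3855 - 2571) = (3136/9 - 998)/(-3855 - 2571) = -5846/9/(-6426) = -5846/9*(-1/6426) = 2923/28917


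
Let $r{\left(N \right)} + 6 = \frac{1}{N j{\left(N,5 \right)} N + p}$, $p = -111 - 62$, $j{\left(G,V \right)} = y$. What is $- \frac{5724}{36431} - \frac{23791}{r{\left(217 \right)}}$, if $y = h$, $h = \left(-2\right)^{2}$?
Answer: $\frac{163097373772315}{41134132807} \approx 3965.0$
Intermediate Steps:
$h = 4$
$y = 4$
$j{\left(G,V \right)} = 4$
$p = -173$
$r{\left(N \right)} = -6 + \frac{1}{-173 + 4 N^{2}}$ ($r{\left(N \right)} = -6 + \frac{1}{N 4 N - 173} = -6 + \frac{1}{4 N N - 173} = -6 + \frac{1}{4 N^{2} - 173} = -6 + \frac{1}{-173 + 4 N^{2}}$)
$- \frac{5724}{36431} - \frac{23791}{r{\left(217 \right)}} = - \frac{5724}{36431} - \frac{23791}{\frac{1}{-173 + 4 \cdot 217^{2}} \left(1039 - 24 \cdot 217^{2}\right)} = \left(-5724\right) \frac{1}{36431} - \frac{23791}{\frac{1}{-173 + 4 \cdot 47089} \left(1039 - 1130136\right)} = - \frac{5724}{36431} - \frac{23791}{\frac{1}{-173 + 188356} \left(1039 - 1130136\right)} = - \frac{5724}{36431} - \frac{23791}{\frac{1}{188183} \left(-1129097\right)} = - \frac{5724}{36431} - \frac{23791}{- \frac{1129097}{188183}} = - \frac{5724}{36431} - - \frac{4477061753}{1129097} = - \frac{5724}{36431} + \frac{4477061753}{1129097} = \frac{163097373772315}{41134132807}$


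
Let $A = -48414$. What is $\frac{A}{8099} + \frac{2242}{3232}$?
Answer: $- \frac{69158045}{13087984} \approx -5.2841$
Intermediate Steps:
$\frac{A}{8099} + \frac{2242}{3232} = - \frac{48414}{8099} + \frac{2242}{3232} = \left(-48414\right) \frac{1}{8099} + 2242 \cdot \frac{1}{3232} = - \frac{48414}{8099} + \frac{1121}{1616} = - \frac{69158045}{13087984}$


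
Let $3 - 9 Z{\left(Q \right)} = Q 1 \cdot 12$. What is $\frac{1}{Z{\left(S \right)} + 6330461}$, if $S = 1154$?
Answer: $\frac{3}{18986768} \approx 1.58 \cdot 10^{-7}$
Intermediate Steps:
$Z{\left(Q \right)} = \frac{1}{3} - \frac{4 Q}{3}$ ($Z{\left(Q \right)} = \frac{1}{3} - \frac{Q 1 \cdot 12}{9} = \frac{1}{3} - \frac{Q 12}{9} = \frac{1}{3} - \frac{12 Q}{9} = \frac{1}{3} - \frac{4 Q}{3}$)
$\frac{1}{Z{\left(S \right)} + 6330461} = \frac{1}{\left(\frac{1}{3} - \frac{4616}{3}\right) + 6330461} = \frac{1}{- \frac{4615}{3} + 6330461} = \frac{1}{\frac{18986768}{3}} = \frac{3}{18986768}$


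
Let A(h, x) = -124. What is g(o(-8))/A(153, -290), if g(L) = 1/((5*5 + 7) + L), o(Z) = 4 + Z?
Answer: -1/3472 ≈ -0.00028802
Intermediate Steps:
g(L) = 1/(32 + L) (g(L) = 1/((25 + 7) + L) = 1/(32 + L))
g(o(-8))/A(153, -290) = 1/((32 + (4 - 8))*(-124)) = -1/124/(32 - 4) = -1/124/28 = (1/28)*(-1/124) = -1/3472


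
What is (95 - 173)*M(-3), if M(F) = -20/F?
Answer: -520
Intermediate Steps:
(95 - 173)*M(-3) = (95 - 173)*(-20/(-3)) = -(-1560)*(-1)/3 = -78*20/3 = -520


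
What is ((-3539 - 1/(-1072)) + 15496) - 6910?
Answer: 5410385/1072 ≈ 5047.0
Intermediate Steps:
((-3539 - 1/(-1072)) + 15496) - 6910 = ((-3539 - 1*(-1/1072)) + 15496) - 6910 = ((-3539 + 1/1072) + 15496) - 6910 = (-3793807/1072 + 15496) - 6910 = 12817905/1072 - 6910 = 5410385/1072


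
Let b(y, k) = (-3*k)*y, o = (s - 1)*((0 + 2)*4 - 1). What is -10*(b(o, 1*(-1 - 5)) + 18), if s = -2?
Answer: 3600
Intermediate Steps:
o = -21 (o = (-2 - 1)*((0 + 2)*4 - 1) = -3*(2*4 - 1) = -3*(8 - 1) = -3*7 = -21)
b(y, k) = -3*k*y
-10*(b(o, 1*(-1 - 5)) + 18) = -10*(-3*1*(-1 - 5)*(-21) + 18) = -10*(-3*1*(-6)*(-21) + 18) = -10*(-3*(-6)*(-21) + 18) = -10*(-378 + 18) = -10*(-360) = 3600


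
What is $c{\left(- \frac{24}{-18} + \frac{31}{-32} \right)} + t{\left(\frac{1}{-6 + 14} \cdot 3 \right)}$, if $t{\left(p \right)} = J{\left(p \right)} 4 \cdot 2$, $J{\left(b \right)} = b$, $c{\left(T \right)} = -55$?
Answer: $-52$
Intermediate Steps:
$t{\left(p \right)} = 8 p$ ($t{\left(p \right)} = p 4 \cdot 2 = 4 p 2 = 8 p$)
$c{\left(- \frac{24}{-18} + \frac{31}{-32} \right)} + t{\left(\frac{1}{-6 + 14} \cdot 3 \right)} = -55 + 8 \frac{1}{-6 + 14} \cdot 3 = -55 + 8 \cdot \frac{1}{8} \cdot 3 = -55 + 8 \cdot \frac{3}{8} = -55 + 3 = -52$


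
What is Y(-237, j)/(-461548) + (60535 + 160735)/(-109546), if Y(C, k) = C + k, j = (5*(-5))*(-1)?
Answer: -12762937776/6320092151 ≈ -2.0194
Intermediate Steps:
j = 25 (j = -25*(-1) = 25)
Y(-237, j)/(-461548) + (60535 + 160735)/(-109546) = (-237 + 25)/(-461548) + (60535 + 160735)/(-109546) = -212*(-1/461548) + 221270*(-1/109546) = 53/115387 - 110635/54773 = -12762937776/6320092151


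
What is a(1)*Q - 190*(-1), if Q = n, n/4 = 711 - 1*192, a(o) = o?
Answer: 2266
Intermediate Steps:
n = 2076 (n = 4*(711 - 1*192) = 4*(711 - 192) = 4*519 = 2076)
Q = 2076
a(1)*Q - 190*(-1) = 1*2076 - 190*(-1) = 2076 + 190 = 2266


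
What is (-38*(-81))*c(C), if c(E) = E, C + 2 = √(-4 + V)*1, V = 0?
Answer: -6156 + 6156*I ≈ -6156.0 + 6156.0*I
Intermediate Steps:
C = -2 + 2*I (C = -2 + √(-4 + 0)*1 = -2 + √(-4)*1 = -2 + (2*I)*1 = -2 + 2*I ≈ -2.0 + 2.0*I)
(-38*(-81))*c(C) = (-38*(-81))*(-2 + 2*I) = 3078*(-2 + 2*I) = -6156 + 6156*I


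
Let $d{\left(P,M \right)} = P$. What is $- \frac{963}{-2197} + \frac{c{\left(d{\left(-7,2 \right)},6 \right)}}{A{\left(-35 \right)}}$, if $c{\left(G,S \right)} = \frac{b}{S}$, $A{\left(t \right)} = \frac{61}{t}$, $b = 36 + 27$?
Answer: $- \frac{1497309}{268034} \approx -5.5863$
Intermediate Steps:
$b = 63$
$c{\left(G,S \right)} = \frac{63}{S}$
$- \frac{963}{-2197} + \frac{c{\left(d{\left(-7,2 \right)},6 \right)}}{A{\left(-35 \right)}} = - \frac{963}{-2197} + \frac{63 \cdot \frac{1}{6}}{61 \frac{1}{-35}} = \left(-963\right) \left(- \frac{1}{2197}\right) + \frac{63 \cdot \frac{1}{6}}{61 \left(- \frac{1}{35}\right)} = \frac{963}{2197} + \frac{21}{2 \left(- \frac{61}{35}\right)} = \frac{963}{2197} + \frac{21}{2} \left(- \frac{35}{61}\right) = \frac{963}{2197} - \frac{735}{122} = - \frac{1497309}{268034}$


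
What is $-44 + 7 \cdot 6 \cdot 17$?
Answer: $670$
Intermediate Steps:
$-44 + 7 \cdot 6 \cdot 17 = -44 + 42 \cdot 17 = -44 + 714 = 670$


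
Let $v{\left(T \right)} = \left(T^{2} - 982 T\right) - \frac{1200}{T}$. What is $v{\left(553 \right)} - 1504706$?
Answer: $- \frac{963295679}{553} \approx -1.7419 \cdot 10^{6}$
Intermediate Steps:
$v{\left(T \right)} = T^{2} - \frac{1200}{T} - 982 T$
$v{\left(553 \right)} - 1504706 = \frac{-1200 + 553^{2} \left(-982 + 553\right)}{553} - 1504706 = \frac{-1200 + 305809 \left(-429\right)}{553} - 1504706 = \frac{-1200 - 131192061}{553} - 1504706 = \frac{1}{553} \left(-131193261\right) - 1504706 = - \frac{131193261}{553} - 1504706 = - \frac{963295679}{553}$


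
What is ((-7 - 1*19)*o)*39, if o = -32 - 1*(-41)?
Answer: -9126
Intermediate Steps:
o = 9 (o = -32 + 41 = 9)
((-7 - 1*19)*o)*39 = ((-7 - 1*19)*9)*39 = ((-7 - 19)*9)*39 = -26*9*39 = -234*39 = -9126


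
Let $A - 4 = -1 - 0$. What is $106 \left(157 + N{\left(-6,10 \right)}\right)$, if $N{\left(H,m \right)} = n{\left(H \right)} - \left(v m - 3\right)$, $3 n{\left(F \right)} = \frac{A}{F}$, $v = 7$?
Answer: $\frac{28567}{3} \approx 9522.3$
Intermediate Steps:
$A = 3$ ($A = 4 - 1 = 3$)
$n{\left(F \right)} = \frac{1}{F}$ ($n{\left(F \right)} = \frac{3 \frac{1}{F}}{3} = \frac{1}{F}$)
$N{\left(H,m \right)} = 3 + \frac{1}{H} - 7 m$ ($N{\left(H,m \right)} = \frac{1}{H} - \left(7 m - 3\right) = \frac{1}{H} - \left(-3 + 7 m\right) = 3 + \frac{1}{H} - 7 m$)
$106 \left(157 + N{\left(-6,10 \right)}\right) = 106 \left(157 + \left(3 + \frac{1}{-6} - 70\right)\right) = 106 \left(157 - \frac{403}{6}\right) = 106 \cdot \frac{539}{6} = \frac{28567}{3}$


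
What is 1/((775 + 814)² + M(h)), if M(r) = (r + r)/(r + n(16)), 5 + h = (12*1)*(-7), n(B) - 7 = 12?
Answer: 35/88372324 ≈ 3.9605e-7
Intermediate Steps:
n(B) = 19 (n(B) = 7 + 12 = 19)
h = -89 (h = -5 + (12*1)*(-7) = -5 + 12*(-7) = -5 - 84 = -89)
M(r) = 2*r/(19 + r) (M(r) = (r + r)/(r + 19) = (2*r)/(19 + r) = 2*r/(19 + r))
1/((775 + 814)² + M(h)) = 1/((775 + 814)² + 2*(-89)/(19 - 89)) = 1/(1589² + 2*(-89)/(-70)) = 1/(2524921 + 2*(-89)*(-1/70)) = 1/(2524921 + 89/35) = 1/(88372324/35) = 35/88372324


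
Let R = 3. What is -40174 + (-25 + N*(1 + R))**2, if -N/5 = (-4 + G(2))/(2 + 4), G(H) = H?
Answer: -358541/9 ≈ -39838.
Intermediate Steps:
N = 5/3 (N = -5*(-4 + 2)/(2 + 4) = -(-10)/6 = -5*(-1/3) = 5/3 ≈ 1.6667)
-40174 + (-25 + N*(1 + R))**2 = -40174 + (-25 + 5*(1 + 3)/3)**2 = -40174 + (-25 + (5/3)*4)**2 = -40174 + (-25 + 20/3)**2 = -40174 + (-55/3)**2 = -40174 + 3025/9 = -358541/9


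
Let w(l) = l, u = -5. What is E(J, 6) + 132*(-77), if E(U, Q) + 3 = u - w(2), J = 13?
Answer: -10174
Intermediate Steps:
E(U, Q) = -10 (E(U, Q) = -3 + (-5 - 1*2) = -3 + (-5 - 2) = -3 - 7 = -10)
E(J, 6) + 132*(-77) = -10 + 132*(-77) = -10 - 10164 = -10174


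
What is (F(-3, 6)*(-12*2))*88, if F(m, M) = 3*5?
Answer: -31680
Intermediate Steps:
F(m, M) = 15
(F(-3, 6)*(-12*2))*88 = (15*(-12*2))*88 = (15*(-24))*88 = -360*88 = -31680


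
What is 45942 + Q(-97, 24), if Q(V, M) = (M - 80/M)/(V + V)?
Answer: 13369091/291 ≈ 45942.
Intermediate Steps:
Q(V, M) = (M - 80/M)/(2*V) (Q(V, M) = (M - 80/M)/((2*V)) = (M - 80/M)*(1/(2*V)) = (M - 80/M)/(2*V))
45942 + Q(-97, 24) = 45942 + (1/2)*(-80 + 24**2)/(24*(-97)) = 45942 + (1/2)*(1/24)*(-1/97)*(-80 + 576) = 45942 + (1/2)*(1/24)*(-1/97)*496 = 45942 - 31/291 = 13369091/291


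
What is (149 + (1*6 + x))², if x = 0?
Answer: 24025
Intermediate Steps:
(149 + (1*6 + x))² = (149 + (1*6 + 0))² = (149 + (6 + 0))² = (149 + 6)² = 155² = 24025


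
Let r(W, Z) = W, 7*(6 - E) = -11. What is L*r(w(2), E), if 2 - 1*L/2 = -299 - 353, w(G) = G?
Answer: 2616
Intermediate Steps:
E = 53/7 (E = 6 - ⅐*(-11) = 6 + 11/7 = 53/7 ≈ 7.5714)
L = 1308 (L = 4 - 2*(-299 - 353) = 4 - 2*(-652) = 4 + 1304 = 1308)
L*r(w(2), E) = 1308*2 = 2616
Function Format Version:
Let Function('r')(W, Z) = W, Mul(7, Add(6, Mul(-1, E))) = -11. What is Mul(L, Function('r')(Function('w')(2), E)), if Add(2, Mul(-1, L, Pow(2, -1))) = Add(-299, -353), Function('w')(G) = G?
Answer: 2616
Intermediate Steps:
E = Rational(53, 7) (E = Add(6, Mul(Rational(-1, 7), -11)) = Add(6, Rational(11, 7)) = Rational(53, 7) ≈ 7.5714)
L = 1308 (L = Add(4, Mul(-2, Add(-299, -353))) = Add(4, Mul(-2, -652)) = Add(4, 1304) = 1308)
Mul(L, Function('r')(Function('w')(2), E)) = Mul(1308, 2) = 2616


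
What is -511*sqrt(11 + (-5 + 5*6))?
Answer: -3066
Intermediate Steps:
-511*sqrt(11 + (-5 + 5*6)) = -511*sqrt(11 + (-5 + 30)) = -511*sqrt(11 + 25) = -511*sqrt(36) = -511*6 = -3066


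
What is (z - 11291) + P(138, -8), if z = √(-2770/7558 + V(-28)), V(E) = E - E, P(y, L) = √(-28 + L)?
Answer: -11291 + 6*I + I*√5233915/3779 ≈ -11291.0 + 6.6054*I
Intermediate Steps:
V(E) = 0
z = I*√5233915/3779 (z = √(-2770/7558 + 0) = √(-2770*1/7558 + 0) = √(-1385/3779 + 0) = √(-1385/3779) = I*√5233915/3779 ≈ 0.60539*I)
(z - 11291) + P(138, -8) = (I*√5233915/3779 - 11291) + √(-28 - 8) = (-11291 + I*√5233915/3779) + √(-36) = (-11291 + I*√5233915/3779) + 6*I = -11291 + 6*I + I*√5233915/3779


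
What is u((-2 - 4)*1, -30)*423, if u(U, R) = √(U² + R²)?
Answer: 2538*√26 ≈ 12941.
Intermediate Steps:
u(U, R) = √(R² + U²)
u((-2 - 4)*1, -30)*423 = √((-30)² + ((-2 - 4)*1)²)*423 = √(900 + (-6*1)²)*423 = √(900 + (-6)²)*423 = √(900 + 36)*423 = √936*423 = (6*√26)*423 = 2538*√26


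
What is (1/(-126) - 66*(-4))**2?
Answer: 1106427169/15876 ≈ 69692.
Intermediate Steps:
(1/(-126) - 66*(-4))**2 = (-1/126 - 33*(-8))**2 = (-1/126 + 264)**2 = (33263/126)**2 = 1106427169/15876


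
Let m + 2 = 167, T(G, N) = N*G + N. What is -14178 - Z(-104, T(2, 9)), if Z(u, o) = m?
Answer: -14343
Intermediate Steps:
T(G, N) = N + G*N (T(G, N) = G*N + N = N + G*N)
m = 165 (m = -2 + 167 = 165)
Z(u, o) = 165
-14178 - Z(-104, T(2, 9)) = -14178 - 1*165 = -14178 - 165 = -14343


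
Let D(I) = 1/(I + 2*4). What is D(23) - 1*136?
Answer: -4215/31 ≈ -135.97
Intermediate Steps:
D(I) = 1/(8 + I) (D(I) = 1/(I + 8) = 1/(8 + I))
D(23) - 1*136 = 1/(8 + 23) - 1*136 = 1/31 - 136 = -4215/31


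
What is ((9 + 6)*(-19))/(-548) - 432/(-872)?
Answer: 60657/59732 ≈ 1.0155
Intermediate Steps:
((9 + 6)*(-19))/(-548) - 432/(-872) = (15*(-19))*(-1/548) - 432*(-1/872) = -285*(-1/548) + 54/109 = 285/548 + 54/109 = 60657/59732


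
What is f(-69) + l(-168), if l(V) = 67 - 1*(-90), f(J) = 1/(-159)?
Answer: 24962/159 ≈ 156.99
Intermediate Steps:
f(J) = -1/159
l(V) = 157 (l(V) = 67 + 90 = 157)
f(-69) + l(-168) = -1/159 + 157 = 24962/159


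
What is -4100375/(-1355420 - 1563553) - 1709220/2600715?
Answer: 378315982471/506094457713 ≈ 0.74752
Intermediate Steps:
-4100375/(-1355420 - 1563553) - 1709220/2600715 = -4100375/(-2918973) - 1709220*1/2600715 = -4100375*(-1/2918973) - 113948/173381 = 4100375/2918973 - 113948/173381 = 378315982471/506094457713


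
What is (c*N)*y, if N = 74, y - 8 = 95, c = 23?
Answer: 175306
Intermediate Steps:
y = 103 (y = 8 + 95 = 103)
(c*N)*y = (23*74)*103 = 1702*103 = 175306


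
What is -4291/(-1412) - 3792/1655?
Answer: 1747301/2336860 ≈ 0.74771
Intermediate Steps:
-4291/(-1412) - 3792/1655 = -4291*(-1/1412) - 3792*1/1655 = 4291/1412 - 3792/1655 = 1747301/2336860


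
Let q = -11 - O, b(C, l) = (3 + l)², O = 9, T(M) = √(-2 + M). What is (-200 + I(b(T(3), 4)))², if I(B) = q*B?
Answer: 1392400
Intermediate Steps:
q = -20 (q = -11 - 1*9 = -11 - 9 = -20)
I(B) = -20*B
(-200 + I(b(T(3), 4)))² = (-200 - 20*(3 + 4)²)² = (-200 - 20*7²)² = (-200 - 20*49)² = (-200 - 980)² = (-1180)² = 1392400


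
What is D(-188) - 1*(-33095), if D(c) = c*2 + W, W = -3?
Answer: 32716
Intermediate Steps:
D(c) = -3 + 2*c (D(c) = c*2 - 3 = 2*c - 3 = -3 + 2*c)
D(-188) - 1*(-33095) = (-3 + 2*(-188)) - 1*(-33095) = (-3 - 376) + 33095 = -379 + 33095 = 32716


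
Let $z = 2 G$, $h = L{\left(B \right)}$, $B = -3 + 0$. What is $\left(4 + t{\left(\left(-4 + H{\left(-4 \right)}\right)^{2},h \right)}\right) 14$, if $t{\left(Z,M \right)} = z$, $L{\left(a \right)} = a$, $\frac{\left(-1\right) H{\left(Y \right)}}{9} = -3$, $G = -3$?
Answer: $-28$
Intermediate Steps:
$H{\left(Y \right)} = 27$ ($H{\left(Y \right)} = \left(-9\right) \left(-3\right) = 27$)
$B = -3$
$h = -3$
$z = -6$ ($z = 2 \left(-3\right) = -6$)
$t{\left(Z,M \right)} = -6$
$\left(4 + t{\left(\left(-4 + H{\left(-4 \right)}\right)^{2},h \right)}\right) 14 = \left(4 - 6\right) 14 = \left(-2\right) 14 = -28$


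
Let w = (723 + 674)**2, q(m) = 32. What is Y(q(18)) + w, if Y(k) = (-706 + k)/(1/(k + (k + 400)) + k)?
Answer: 28979129305/14849 ≈ 1.9516e+6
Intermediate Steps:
Y(k) = (-706 + k)/(k + 1/(400 + 2*k)) (Y(k) = (-706 + k)/(1/(k + (400 + k)) + k) = (-706 + k)/(1/(400 + 2*k) + k) = (-706 + k)/(k + 1/(400 + 2*k)))
w = 1951609 (w = 1397**2 = 1951609)
Y(q(18)) + w = 2*(-141200 + 32**2 - 506*32)/(1 + 2*32**2 + 400*32) + 1951609 = 2*(-141200 + 1024 - 16192)/(1 + 2*1024 + 12800) + 1951609 = 2*(-156368)/(1 + 2048 + 12800) + 1951609 = 2*(-156368)/14849 + 1951609 = 2*(1/14849)*(-156368) + 1951609 = -312736/14849 + 1951609 = 28979129305/14849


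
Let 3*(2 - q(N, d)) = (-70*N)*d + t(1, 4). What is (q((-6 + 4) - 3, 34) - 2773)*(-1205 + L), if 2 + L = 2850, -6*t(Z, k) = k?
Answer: -99626591/9 ≈ -1.1070e+7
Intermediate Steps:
t(Z, k) = -k/6
q(N, d) = 20/9 + 70*N*d/3 (q(N, d) = 2 - ((-70*N)*d - ⅙*4)/3 = 2 - (-70*N*d - ⅔)/3 = 2 - (-⅔ - 70*N*d)/3 = 2 + (2/9 + 70*N*d/3) = 20/9 + 70*N*d/3)
L = 2848 (L = -2 + 2850 = 2848)
(q((-6 + 4) - 3, 34) - 2773)*(-1205 + L) = ((20/9 + (70/3)*((-6 + 4) - 3)*34) - 2773)*(-1205 + 2848) = ((20/9 + (70/3)*(-2 - 3)*34) - 2773)*1643 = ((20/9 + (70/3)*(-5)*34) - 2773)*1643 = ((20/9 - 11900/3) - 2773)*1643 = (-35680/9 - 2773)*1643 = -60637/9*1643 = -99626591/9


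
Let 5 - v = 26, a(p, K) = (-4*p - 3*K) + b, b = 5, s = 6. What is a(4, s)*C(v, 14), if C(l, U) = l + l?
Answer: 1218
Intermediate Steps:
a(p, K) = 5 - 4*p - 3*K (a(p, K) = (-4*p - 3*K) + 5 = 5 - 4*p - 3*K)
v = -21 (v = 5 - 1*26 = 5 - 26 = -21)
C(l, U) = 2*l
a(4, s)*C(v, 14) = (5 - 4*4 - 3*6)*(2*(-21)) = (5 - 16 - 18)*(-42) = -29*(-42) = 1218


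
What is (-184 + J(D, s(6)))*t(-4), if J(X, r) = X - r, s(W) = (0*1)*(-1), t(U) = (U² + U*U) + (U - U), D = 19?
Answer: -5280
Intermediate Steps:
t(U) = 2*U² (t(U) = (U² + U²) + 0 = 2*U² + 0 = 2*U²)
s(W) = 0 (s(W) = 0*(-1) = 0)
(-184 + J(D, s(6)))*t(-4) = (-184 + (19 - 1*0))*(2*(-4)²) = (-184 + (19 + 0))*(2*16) = (-184 + 19)*32 = -165*32 = -5280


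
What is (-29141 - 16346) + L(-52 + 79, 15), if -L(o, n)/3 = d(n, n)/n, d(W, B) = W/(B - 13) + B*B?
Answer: -91067/2 ≈ -45534.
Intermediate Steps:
d(W, B) = B² + W/(-13 + B) (d(W, B) = W/(-13 + B) + B² = B² + W/(-13 + B))
L(o, n) = -3*(n + n³ - 13*n²)/(n*(-13 + n)) (L(o, n) = -3*(n + n³ - 13*n²)/(-13 + n)/n = -3*(n + n³ - 13*n²)/(n*(-13 + n)))
(-29141 - 16346) + L(-52 + 79, 15) = (-29141 - 16346) + 3*(-1 - 1*15² + 13*15)/(-13 + 15) = -45487 + 3*(-1 - 1*225 + 195)/2 = -45487 + 3*(½)*(-1 - 225 + 195) = -45487 + 3*(½)*(-31) = -45487 - 93/2 = -91067/2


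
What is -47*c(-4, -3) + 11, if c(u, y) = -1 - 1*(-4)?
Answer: -130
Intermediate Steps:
c(u, y) = 3 (c(u, y) = -1 + 4 = 3)
-47*c(-4, -3) + 11 = -47*3 + 11 = -141 + 11 = -130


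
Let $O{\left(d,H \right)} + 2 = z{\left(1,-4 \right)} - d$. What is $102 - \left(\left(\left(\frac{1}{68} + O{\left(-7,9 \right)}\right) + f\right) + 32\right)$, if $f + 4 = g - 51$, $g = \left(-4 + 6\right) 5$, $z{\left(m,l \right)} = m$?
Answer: $\frac{7411}{68} \approx 108.99$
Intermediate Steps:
$O{\left(d,H \right)} = -1 - d$ ($O{\left(d,H \right)} = -2 - \left(-1 + d\right) = -1 - d$)
$g = 10$ ($g = 2 \cdot 5 = 10$)
$f = -45$ ($f = -4 + \left(10 - 51\right) = -4 - 41 = -45$)
$102 - \left(\left(\left(\frac{1}{68} + O{\left(-7,9 \right)}\right) + f\right) + 32\right) = 102 - \left(\left(\left(\frac{1}{68} - -6\right) - 45\right) + 32\right) = 102 - \left(\left(\left(\frac{1}{68} + \left(-1 + 7\right)\right) - 45\right) + 32\right) = 102 - \left(\left(\left(\frac{1}{68} + 6\right) - 45\right) + 32\right) = 102 - \left(\left(\frac{409}{68} - 45\right) + 32\right) = 102 - \left(- \frac{2651}{68} + 32\right) = 102 - - \frac{475}{68} = 102 + \frac{475}{68} = \frac{7411}{68}$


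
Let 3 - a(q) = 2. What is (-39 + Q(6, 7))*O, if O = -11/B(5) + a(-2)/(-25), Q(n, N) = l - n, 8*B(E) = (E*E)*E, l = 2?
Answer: 3999/125 ≈ 31.992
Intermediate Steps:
a(q) = 1 (a(q) = 3 - 1*2 = 3 - 2 = 1)
B(E) = E³/8 (B(E) = ((E*E)*E)/8 = (E²*E)/8 = E³/8)
Q(n, N) = 2 - n
O = -93/125 (O = -11/((⅛)*5³) + 1/(-25) = -11/((⅛)*125) + 1*(-1/25) = -11/125/8 - 1/25 = -11*8/125 - 1/25 = -88/125 - 1/25 = -93/125 ≈ -0.74400)
(-39 + Q(6, 7))*O = (-39 + (2 - 1*6))*(-93/125) = (-39 + (2 - 6))*(-93/125) = (-39 - 4)*(-93/125) = -43*(-93/125) = 3999/125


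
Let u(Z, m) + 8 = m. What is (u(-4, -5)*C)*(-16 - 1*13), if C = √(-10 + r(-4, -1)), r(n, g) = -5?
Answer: 377*I*√15 ≈ 1460.1*I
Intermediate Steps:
u(Z, m) = -8 + m
C = I*√15 (C = √(-10 - 5) = √(-15) = I*√15 ≈ 3.873*I)
(u(-4, -5)*C)*(-16 - 1*13) = ((-8 - 5)*(I*√15))*(-16 - 1*13) = (-13*I*√15)*(-16 - 13) = -13*I*√15*(-29) = 377*I*√15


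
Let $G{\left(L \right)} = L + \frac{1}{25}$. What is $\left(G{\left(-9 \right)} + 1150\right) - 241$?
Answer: $\frac{22501}{25} \approx 900.04$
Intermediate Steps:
$G{\left(L \right)} = \frac{1}{25} + L$ ($G{\left(L \right)} = L + \frac{1}{25} = \frac{1}{25} + L$)
$\left(G{\left(-9 \right)} + 1150\right) - 241 = \left(\left(\frac{1}{25} - 9\right) + 1150\right) - 241 = \left(- \frac{224}{25} + 1150\right) - 241 = \frac{28526}{25} - 241 = \frac{22501}{25}$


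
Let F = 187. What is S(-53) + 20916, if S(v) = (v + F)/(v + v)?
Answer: 1108481/53 ≈ 20915.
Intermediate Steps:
S(v) = (187 + v)/(2*v) (S(v) = (v + 187)/(v + v) = (187 + v)/((2*v)) = (187 + v)*(1/(2*v)) = (187 + v)/(2*v))
S(-53) + 20916 = (½)*(187 - 53)/(-53) + 20916 = (½)*(-1/53)*134 + 20916 = -67/53 + 20916 = 1108481/53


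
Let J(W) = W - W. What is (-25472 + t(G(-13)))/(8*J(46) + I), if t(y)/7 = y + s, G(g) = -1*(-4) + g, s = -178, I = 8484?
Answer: -8927/2828 ≈ -3.1566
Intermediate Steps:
J(W) = 0
G(g) = 4 + g
t(y) = -1246 + 7*y (t(y) = 7*(y - 178) = 7*(-178 + y) = -1246 + 7*y)
(-25472 + t(G(-13)))/(8*J(46) + I) = (-25472 + (-1246 + 7*(4 - 13)))/(8*0 + 8484) = (-25472 + (-1246 + 7*(-9)))/(0 + 8484) = (-25472 + (-1246 - 63))/8484 = (-25472 - 1309)*(1/8484) = -26781*1/8484 = -8927/2828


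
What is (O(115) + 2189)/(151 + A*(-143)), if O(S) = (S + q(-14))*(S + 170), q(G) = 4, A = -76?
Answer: 36104/11019 ≈ 3.2765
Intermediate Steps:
O(S) = (4 + S)*(170 + S) (O(S) = (S + 4)*(S + 170) = (4 + S)*(170 + S))
(O(115) + 2189)/(151 + A*(-143)) = ((680 + 115**2 + 174*115) + 2189)/(151 - 76*(-143)) = ((680 + 13225 + 20010) + 2189)/(151 + 10868) = (33915 + 2189)/11019 = 36104*(1/11019) = 36104/11019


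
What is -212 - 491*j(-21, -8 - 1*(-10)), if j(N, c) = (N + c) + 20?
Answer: -703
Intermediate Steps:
j(N, c) = 20 + N + c
-212 - 491*j(-21, -8 - 1*(-10)) = -212 - 491*(20 - 21 + (-8 - 1*(-10))) = -212 - 491*(20 - 21 + (-8 + 10)) = -212 - 491*(20 - 21 + 2) = -212 - 491*1 = -212 - 491 = -703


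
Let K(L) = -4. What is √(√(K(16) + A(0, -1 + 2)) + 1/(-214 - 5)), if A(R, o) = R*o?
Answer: √(-219 + 95922*I)/219 ≈ 0.99886 + 1.0011*I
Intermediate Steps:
√(√(K(16) + A(0, -1 + 2)) + 1/(-214 - 5)) = √(√(-4 + 0*(-1 + 2)) + 1/(-214 - 5)) = √(√(-4 + 0*1) + 1/(-219)) = √(√(-4 + 0) - 1/219) = √(√(-4) - 1/219) = √(2*I - 1/219) = √(-1/219 + 2*I)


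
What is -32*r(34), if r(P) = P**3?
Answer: -1257728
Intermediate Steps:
-32*r(34) = -32*34**3 = -32*39304 = -1257728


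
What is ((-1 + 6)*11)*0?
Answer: 0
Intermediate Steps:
((-1 + 6)*11)*0 = (5*11)*0 = 55*0 = 0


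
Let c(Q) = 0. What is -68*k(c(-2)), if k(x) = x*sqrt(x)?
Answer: 0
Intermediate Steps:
k(x) = x**(3/2)
-68*k(c(-2)) = -68*0**(3/2) = -68*0 = 0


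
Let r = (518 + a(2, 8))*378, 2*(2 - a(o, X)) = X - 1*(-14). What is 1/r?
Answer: 1/192402 ≈ 5.1974e-6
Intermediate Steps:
a(o, X) = -5 - X/2 (a(o, X) = 2 - (X - 1*(-14))/2 = 2 - (X + 14)/2 = 2 - (14 + X)/2 = 2 + (-7 - X/2) = -5 - X/2)
r = 192402 (r = (518 + (-5 - ½*8))*378 = (518 + (-5 - 4))*378 = (518 - 9)*378 = 509*378 = 192402)
1/r = 1/192402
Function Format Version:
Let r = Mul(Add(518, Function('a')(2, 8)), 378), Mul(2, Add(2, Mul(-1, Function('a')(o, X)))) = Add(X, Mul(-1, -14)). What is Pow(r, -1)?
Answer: Rational(1, 192402) ≈ 5.1974e-6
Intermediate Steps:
Function('a')(o, X) = Add(-5, Mul(Rational(-1, 2), X)) (Function('a')(o, X) = Add(2, Mul(Rational(-1, 2), Add(X, Mul(-1, -14)))) = Add(2, Mul(Rational(-1, 2), Add(X, 14))) = Add(2, Mul(Rational(-1, 2), Add(14, X))) = Add(2, Add(-7, Mul(Rational(-1, 2), X))) = Add(-5, Mul(Rational(-1, 2), X)))
r = 192402 (r = Mul(Add(518, Add(-5, Mul(Rational(-1, 2), 8))), 378) = Mul(Add(518, Add(-5, -4)), 378) = Mul(Add(518, -9), 378) = Mul(509, 378) = 192402)
Pow(r, -1) = Pow(192402, -1) = Rational(1, 192402)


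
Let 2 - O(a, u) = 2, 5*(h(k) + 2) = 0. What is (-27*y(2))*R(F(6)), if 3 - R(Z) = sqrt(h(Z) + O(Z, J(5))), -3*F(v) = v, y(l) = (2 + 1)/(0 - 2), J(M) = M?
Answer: 243/2 - 81*I*sqrt(2)/2 ≈ 121.5 - 57.276*I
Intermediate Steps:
y(l) = -3/2 (y(l) = 3/(-2) = 3*(-1/2) = -3/2)
h(k) = -2 (h(k) = -2 + (1/5)*0 = -2 + 0 = -2)
F(v) = -v/3
O(a, u) = 0 (O(a, u) = 2 - 1*2 = 2 - 2 = 0)
R(Z) = 3 - I*sqrt(2) (R(Z) = 3 - sqrt(-2 + 0) = 3 - sqrt(-2) = 3 - I*sqrt(2))
(-27*y(2))*R(F(6)) = (-27*(-3/2))*(3 - I*sqrt(2)) = 81*(3 - I*sqrt(2))/2 = 243/2 - 81*I*sqrt(2)/2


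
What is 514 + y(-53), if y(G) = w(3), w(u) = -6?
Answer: 508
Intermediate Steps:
y(G) = -6
514 + y(-53) = 514 - 6 = 508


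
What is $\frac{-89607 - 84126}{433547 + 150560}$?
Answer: $- \frac{173733}{584107} \approx -0.29743$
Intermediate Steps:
$\frac{-89607 - 84126}{433547 + 150560} = - \frac{173733}{584107}$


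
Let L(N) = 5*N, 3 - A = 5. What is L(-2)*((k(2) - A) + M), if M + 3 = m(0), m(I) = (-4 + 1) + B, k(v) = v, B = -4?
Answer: 60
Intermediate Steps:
A = -2 (A = 3 - 1*5 = 3 - 5 = -2)
m(I) = -7 (m(I) = (-4 + 1) - 4 = -3 - 4 = -7)
M = -10 (M = -3 - 7 = -10)
L(-2)*((k(2) - A) + M) = (5*(-2))*((2 - 1*(-2)) - 10) = -10*((2 + 2) - 10) = -10*(4 - 10) = -10*(-6) = 60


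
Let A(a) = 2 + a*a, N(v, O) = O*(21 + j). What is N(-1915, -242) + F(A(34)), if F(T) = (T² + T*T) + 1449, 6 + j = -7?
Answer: 2681441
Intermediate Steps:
j = -13 (j = -6 - 7 = -13)
N(v, O) = 8*O (N(v, O) = O*(21 - 13) = O*8 = 8*O)
A(a) = 2 + a²
F(T) = 1449 + 2*T² (F(T) = (T² + T²) + 1449 = 2*T² + 1449 = 1449 + 2*T²)
N(-1915, -242) + F(A(34)) = 8*(-242) + (1449 + 2*(2 + 34²)²) = -1936 + (1449 + 2*(2 + 1156)²) = -1936 + (1449 + 2*1158²) = -1936 + (1449 + 2*1340964) = -1936 + (1449 + 2681928) = -1936 + 2683377 = 2681441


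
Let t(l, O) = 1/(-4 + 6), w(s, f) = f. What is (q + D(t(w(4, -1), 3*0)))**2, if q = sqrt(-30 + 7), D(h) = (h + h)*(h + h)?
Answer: (1 + I*sqrt(23))**2 ≈ -22.0 + 9.5917*I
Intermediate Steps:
t(l, O) = 1/2
D(h) = 4*h**2 (D(h) = (2*h)*(2*h) = 4*h**2)
q = I*sqrt(23) (q = sqrt(-23) = I*sqrt(23) ≈ 4.7958*I)
(q + D(t(w(4, -1), 3*0)))**2 = (I*sqrt(23) + 4*(1/2)**2)**2 = (I*sqrt(23) + 4*(1/4))**2 = (I*sqrt(23) + 1)**2 = (1 + I*sqrt(23))**2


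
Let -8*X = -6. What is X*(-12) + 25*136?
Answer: 3391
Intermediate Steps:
X = ¾ (X = -⅛*(-6) = ¾ ≈ 0.75000)
X*(-12) + 25*136 = (¾)*(-12) + 25*136 = -9 + 3400 = 3391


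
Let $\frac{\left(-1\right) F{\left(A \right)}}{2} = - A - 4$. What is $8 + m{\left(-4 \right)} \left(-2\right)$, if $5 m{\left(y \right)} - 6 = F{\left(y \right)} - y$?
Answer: $4$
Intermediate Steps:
$F{\left(A \right)} = 8 + 2 A$ ($F{\left(A \right)} = - 2 \left(- A - 4\right) = - 2 \left(-4 - A\right) = 8 + 2 A$)
$m{\left(y \right)} = \frac{14}{5} + \frac{y}{5}$ ($m{\left(y \right)} = \frac{6}{5} + \frac{\left(8 + 2 y\right) - y}{5} = \frac{6}{5} + \frac{8 + y}{5} = \frac{6}{5} + \left(\frac{8}{5} + \frac{y}{5}\right) = \frac{14}{5} + \frac{y}{5}$)
$8 + m{\left(-4 \right)} \left(-2\right) = 8 + \left(\frac{14}{5} + \frac{1}{5} \left(-4\right)\right) \left(-2\right) = 8 + \left(\frac{14}{5} - \frac{4}{5}\right) \left(-2\right) = 8 + 2 \left(-2\right) = 8 - 4 = 4$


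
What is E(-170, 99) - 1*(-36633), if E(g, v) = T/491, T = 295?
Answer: 17987098/491 ≈ 36634.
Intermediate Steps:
E(g, v) = 295/491
E(-170, 99) - 1*(-36633) = 295/491 - 1*(-36633) = 295/491 + 36633 = 17987098/491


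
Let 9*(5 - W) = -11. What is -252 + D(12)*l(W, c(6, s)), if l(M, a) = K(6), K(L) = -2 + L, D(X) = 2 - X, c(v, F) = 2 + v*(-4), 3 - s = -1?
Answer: -292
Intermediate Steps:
W = 56/9 (W = 5 - 1/9*(-11) = 5 + 11/9 = 56/9 ≈ 6.2222)
s = 4 (s = 3 - 1*(-1) = 3 + 1 = 4)
c(v, F) = 2 - 4*v
l(M, a) = 4 (l(M, a) = -2 + 6 = 4)
-252 + D(12)*l(W, c(6, s)) = -252 + (2 - 1*12)*4 = -252 + (2 - 12)*4 = -252 - 10*4 = -252 - 40 = -292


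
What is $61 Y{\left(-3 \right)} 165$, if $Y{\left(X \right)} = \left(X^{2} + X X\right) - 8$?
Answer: $100650$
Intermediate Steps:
$Y{\left(X \right)} = -8 + 2 X^{2}$ ($Y{\left(X \right)} = \left(X^{2} + X^{2}\right) - 8 = 2 X^{2} - 8 = -8 + 2 X^{2}$)
$61 Y{\left(-3 \right)} 165 = 61 \left(-8 + 2 \left(-3\right)^{2}\right) 165 = 61 \left(-8 + 2 \cdot 9\right) 165 = 61 \left(-8 + 18\right) 165 = 61 \cdot 10 \cdot 165 = 610 \cdot 165 = 100650$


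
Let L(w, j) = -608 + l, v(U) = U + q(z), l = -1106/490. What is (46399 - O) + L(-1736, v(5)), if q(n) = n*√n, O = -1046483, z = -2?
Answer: 38229511/35 ≈ 1.0923e+6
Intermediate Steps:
l = -79/35 (l = -1106*1/490 = -79/35 ≈ -2.2571)
q(n) = n^(3/2)
v(U) = U - 2*I*√2 (v(U) = U + (-2)^(3/2) = U - 2*I*√2)
L(w, j) = -21359/35 (L(w, j) = -608 - 79/35 = -21359/35)
(46399 - O) + L(-1736, v(5)) = (46399 - 1*(-1046483)) - 21359/35 = (46399 + 1046483) - 21359/35 = 1092882 - 21359/35 = 38229511/35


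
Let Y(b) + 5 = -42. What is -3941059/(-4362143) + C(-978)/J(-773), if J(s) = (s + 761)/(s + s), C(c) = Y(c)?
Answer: -158457370979/26172858 ≈ -6054.3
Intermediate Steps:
Y(b) = -47 (Y(b) = -5 - 42 = -47)
C(c) = -47
J(s) = (761 + s)/(2*s) (J(s) = (761 + s)/((2*s)) = (761 + s)*(1/(2*s)) = (761 + s)/(2*s))
-3941059/(-4362143) + C(-978)/J(-773) = -3941059/(-4362143) - 47*(-1546/(761 - 773)) = -3941059*(-1/4362143) - 47/((½)*(-1/773)*(-12)) = 3941059/4362143 - 47/6/773 = 3941059/4362143 - 47*773/6 = 3941059/4362143 - 36331/6 = -158457370979/26172858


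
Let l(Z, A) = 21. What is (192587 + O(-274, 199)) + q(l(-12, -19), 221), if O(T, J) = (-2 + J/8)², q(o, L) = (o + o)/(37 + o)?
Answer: 358413997/1856 ≈ 1.9311e+5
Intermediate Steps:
q(o, L) = 2*o/(37 + o) (q(o, L) = (2*o)/(37 + o) = 2*o/(37 + o))
O(T, J) = (-2 + J/8)² (O(T, J) = (-2 + J*(⅛))² = (-2 + J/8)²)
(192587 + O(-274, 199)) + q(l(-12, -19), 221) = (192587 + (-16 + 199)²/64) + 2*21/(37 + 21) = (192587 + (1/64)*183²) + 2*21/58 = (192587 + (1/64)*33489) + 2*21*(1/58) = (192587 + 33489/64) + 21/29 = 12359057/64 + 21/29 = 358413997/1856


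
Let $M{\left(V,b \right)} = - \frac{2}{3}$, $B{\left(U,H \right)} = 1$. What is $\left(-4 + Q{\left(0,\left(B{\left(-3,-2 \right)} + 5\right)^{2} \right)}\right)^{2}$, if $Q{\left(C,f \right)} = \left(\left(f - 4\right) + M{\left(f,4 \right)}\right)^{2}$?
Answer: $\frac{77440000}{81} \approx 9.5605 \cdot 10^{5}$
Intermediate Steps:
$M{\left(V,b \right)} = - \frac{2}{3}$ ($M{\left(V,b \right)} = \left(-2\right) \frac{1}{3} = - \frac{2}{3}$)
$Q{\left(C,f \right)} = \left(- \frac{14}{3} + f\right)^{2}$ ($Q{\left(C,f \right)} = \left(\left(f - 4\right) - \frac{2}{3}\right)^{2} = \left(\left(-4 + f\right) - \frac{2}{3}\right)^{2} = \left(- \frac{14}{3} + f\right)^{2}$)
$\left(-4 + Q{\left(0,\left(B{\left(-3,-2 \right)} + 5\right)^{2} \right)}\right)^{2} = \left(-4 + \frac{\left(-14 + 3 \left(1 + 5\right)^{2}\right)^{2}}{9}\right)^{2} = \left(-4 + \frac{\left(-14 + 3 \cdot 6^{2}\right)^{2}}{9}\right)^{2} = \left(-4 + \frac{\left(-14 + 3 \cdot 36\right)^{2}}{9}\right)^{2} = \left(-4 + \frac{\left(-14 + 108\right)^{2}}{9}\right)^{2} = \left(-4 + \frac{94^{2}}{9}\right)^{2} = \left(-4 + \frac{1}{9} \cdot 8836\right)^{2} = \left(-4 + \frac{8836}{9}\right)^{2} = \left(\frac{8800}{9}\right)^{2} = \frac{77440000}{81}$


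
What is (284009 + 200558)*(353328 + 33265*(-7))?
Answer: 58377240191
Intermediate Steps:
(284009 + 200558)*(353328 + 33265*(-7)) = 484567*(353328 - 232855) = 484567*120473 = 58377240191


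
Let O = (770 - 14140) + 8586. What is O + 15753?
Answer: 10969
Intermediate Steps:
O = -4784 (O = -13370 + 8586 = -4784)
O + 15753 = -4784 + 15753 = 10969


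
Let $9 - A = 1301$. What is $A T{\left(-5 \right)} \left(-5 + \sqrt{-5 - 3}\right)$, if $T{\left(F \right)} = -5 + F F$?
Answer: $129200 - 51680 i \sqrt{2} \approx 1.292 \cdot 10^{5} - 73087.0 i$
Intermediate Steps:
$A = -1292$ ($A = 9 - 1301 = -1292$)
$T{\left(F \right)} = -5 + F^{2}$
$A T{\left(-5 \right)} \left(-5 + \sqrt{-5 - 3}\right) = - 1292 \left(-5 + \left(-5\right)^{2}\right) \left(-5 + \sqrt{-5 - 3}\right) = - 1292 \left(-5 + 25\right) \left(-5 + \sqrt{-8}\right) = - 1292 \cdot 20 \left(-5 + 2 i \sqrt{2}\right) = - 1292 \left(-100 + 40 i \sqrt{2}\right) = 129200 - 51680 i \sqrt{2}$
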